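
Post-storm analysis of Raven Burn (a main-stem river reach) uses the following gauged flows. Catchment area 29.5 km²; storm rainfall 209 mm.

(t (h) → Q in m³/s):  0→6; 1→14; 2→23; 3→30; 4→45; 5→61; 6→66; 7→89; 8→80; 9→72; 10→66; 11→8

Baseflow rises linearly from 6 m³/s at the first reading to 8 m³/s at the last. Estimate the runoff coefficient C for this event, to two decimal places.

ΣQ_DR = 476.0 m³/s; V = ΣQ_DR·Δt = 1.714 × 10^6 m³.
Runoff depth d = V / A = 58.09 mm.
C = d / P = 58.09 / 209 = 0.28.

C ≈ 0.28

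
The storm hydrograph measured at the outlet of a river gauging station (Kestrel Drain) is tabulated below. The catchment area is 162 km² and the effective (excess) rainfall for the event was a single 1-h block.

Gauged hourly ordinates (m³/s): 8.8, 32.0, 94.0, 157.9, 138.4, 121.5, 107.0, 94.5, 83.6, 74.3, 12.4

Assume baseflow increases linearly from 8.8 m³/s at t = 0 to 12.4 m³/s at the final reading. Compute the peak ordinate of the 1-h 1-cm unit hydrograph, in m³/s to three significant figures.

Direct runoff: 0.00, 22.84, 84.48, 148.02, 128.16, 110.90, 96.04, 83.18, 71.92, 62.26, 0.00 m³/s; ΣQ_DR = 807.8 m³/s, peak = 148.02 m³/s.
Runoff depth d = ΣQ_DR·Δt / A = 807.8 × 3600 / (162 km²) = 17.95 mm.
The 1-cm UH is the DRH scaled by (10 mm)/d, so U_p = 148.02 × 10/17.95 = 82.5 m³/s.

U_p ≈ 82.5 m³/s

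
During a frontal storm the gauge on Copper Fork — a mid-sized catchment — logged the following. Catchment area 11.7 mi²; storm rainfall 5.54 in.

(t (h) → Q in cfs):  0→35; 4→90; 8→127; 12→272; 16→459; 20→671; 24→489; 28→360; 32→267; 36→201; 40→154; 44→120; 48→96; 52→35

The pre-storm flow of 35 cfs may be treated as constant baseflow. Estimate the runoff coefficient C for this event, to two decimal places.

C ≈ 0.28

ΣQ_DR = 2886 cfs; V = ΣQ_DR·Δt = 4.156 × 10^7 ft³.
Runoff depth d = V / A = 1.529 in.
C = d / P = 1.529 / 5.54 = 0.28.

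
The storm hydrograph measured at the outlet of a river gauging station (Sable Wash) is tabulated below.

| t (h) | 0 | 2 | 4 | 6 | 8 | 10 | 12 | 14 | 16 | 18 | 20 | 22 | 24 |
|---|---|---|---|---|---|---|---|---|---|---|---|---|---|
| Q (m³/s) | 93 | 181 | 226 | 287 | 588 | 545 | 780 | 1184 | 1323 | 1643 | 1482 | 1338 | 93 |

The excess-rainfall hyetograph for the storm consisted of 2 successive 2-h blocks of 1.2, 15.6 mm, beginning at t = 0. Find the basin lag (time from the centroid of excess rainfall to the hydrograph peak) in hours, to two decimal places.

t_L ≈ 15.14 h

Centroid of excess rainfall: t_c = Σ P_i·t̄_i / ΣP_i = 2.8571 h (block centres at 1, 3 h).
Hydrograph peak occurs at t = 18 h, so basin lag t_L = 18 − 2.8571 = 15.14 h.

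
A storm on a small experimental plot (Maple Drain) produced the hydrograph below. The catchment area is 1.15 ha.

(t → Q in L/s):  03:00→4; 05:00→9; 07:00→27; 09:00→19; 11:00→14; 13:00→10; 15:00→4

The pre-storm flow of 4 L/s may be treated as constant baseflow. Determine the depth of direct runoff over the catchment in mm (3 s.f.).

d ≈ 36.9 mm

Direct runoff: 0.0, 5.0, 23.0, 15.0, 10.0, 6.0, 0.0 L/s; ΣQ_DR = 59.00 L/s.
V = ΣQ_DR · Δt = 59.00 × 7200 s = 4.248 × 10^5 L.
Over A = 1.15 ha, depth = V / A = 36.9 mm.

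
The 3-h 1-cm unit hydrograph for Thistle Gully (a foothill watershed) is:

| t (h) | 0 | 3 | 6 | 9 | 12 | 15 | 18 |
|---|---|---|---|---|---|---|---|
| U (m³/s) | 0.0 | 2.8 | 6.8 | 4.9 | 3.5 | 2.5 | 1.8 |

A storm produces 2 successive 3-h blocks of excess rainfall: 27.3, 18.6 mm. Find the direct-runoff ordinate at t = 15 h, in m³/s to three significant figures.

By discrete convolution, Q_j = Σ (P_i / 10 mm) · U_{j−i}.
At t = 15 h (j=5): Q = (27.3/10)·2.5 + (18.6/10)·3.5 = 13.3 m³/s.

Q ≈ 13.3 m³/s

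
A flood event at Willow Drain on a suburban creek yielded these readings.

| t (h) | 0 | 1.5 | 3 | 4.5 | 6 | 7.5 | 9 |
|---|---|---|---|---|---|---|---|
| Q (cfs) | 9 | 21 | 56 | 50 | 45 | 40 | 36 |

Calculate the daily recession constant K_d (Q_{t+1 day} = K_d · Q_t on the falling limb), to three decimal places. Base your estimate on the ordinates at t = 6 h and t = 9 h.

K_d ≈ 0.168

Between t = 6 h and t = 9 h the flow falls from 45 to 36 cfs over 2×1.5 h = 3 h.
Per-interval ratio K = (36/45)^(1/2) = 0.8944; K_d = K^(24/1.5) = 0.168.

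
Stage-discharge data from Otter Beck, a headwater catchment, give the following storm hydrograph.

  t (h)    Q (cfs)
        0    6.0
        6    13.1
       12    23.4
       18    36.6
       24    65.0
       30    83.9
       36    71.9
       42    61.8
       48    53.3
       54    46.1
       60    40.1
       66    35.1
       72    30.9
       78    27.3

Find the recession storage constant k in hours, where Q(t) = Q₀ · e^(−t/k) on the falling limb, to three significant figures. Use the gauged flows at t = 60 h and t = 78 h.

k ≈ 46.8 h

On the falling limb, Q drops from 40.1 to 27.3 cfs between t = 60 h and t = 78 h (Δt = 18 h).
k = −Δt / ln(Q₂/Q₁) = −18 / ln(27.3/40.1) = 46.8 h.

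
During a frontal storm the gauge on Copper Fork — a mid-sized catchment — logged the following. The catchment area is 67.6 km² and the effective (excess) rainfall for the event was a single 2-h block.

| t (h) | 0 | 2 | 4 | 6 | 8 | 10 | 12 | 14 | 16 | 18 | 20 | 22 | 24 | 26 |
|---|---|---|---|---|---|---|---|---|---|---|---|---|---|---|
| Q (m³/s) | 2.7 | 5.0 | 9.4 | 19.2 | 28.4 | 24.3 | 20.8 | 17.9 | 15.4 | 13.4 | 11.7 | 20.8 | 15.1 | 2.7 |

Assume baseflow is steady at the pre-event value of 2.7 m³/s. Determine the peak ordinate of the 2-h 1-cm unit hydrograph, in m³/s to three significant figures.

U_p ≈ 14.3 m³/s

Direct runoff: 0.0, 2.3, 6.7, 16.5, 25.7, 21.6, 18.1, 15.2, 12.7, 10.7, 9.0, 18.1, 12.4, 0.0 m³/s; ΣQ_DR = 169.0 m³/s, peak = 25.7 m³/s.
Runoff depth d = ΣQ_DR·Δt / A = 169.0 × 7200 / (67.6 km²) = 18.00 mm.
The 1-cm UH is the DRH scaled by (10 mm)/d, so U_p = 25.7 × 10/18.00 = 14.3 m³/s.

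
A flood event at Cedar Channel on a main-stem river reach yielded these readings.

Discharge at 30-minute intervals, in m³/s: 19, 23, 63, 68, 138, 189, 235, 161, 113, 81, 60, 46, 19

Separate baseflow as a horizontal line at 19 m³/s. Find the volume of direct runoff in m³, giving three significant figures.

Direct-runoff ordinates (Q − Q_b): 0.0, 4.0, 44.0, 49.0, 119.0, 170.0, 216.0, 142.0, 94.0, 62.0, 41.0, 27.0, 0.0 m³/s.
ΣQ_DR = 968.0 m³/s.
With Δt = 0.5 h = 1800 s, V = ΣQ_DR · Δt = 968.0 × 1800 = 1.74 × 10^6 m³.

V ≈ 1.74 × 10^6 m³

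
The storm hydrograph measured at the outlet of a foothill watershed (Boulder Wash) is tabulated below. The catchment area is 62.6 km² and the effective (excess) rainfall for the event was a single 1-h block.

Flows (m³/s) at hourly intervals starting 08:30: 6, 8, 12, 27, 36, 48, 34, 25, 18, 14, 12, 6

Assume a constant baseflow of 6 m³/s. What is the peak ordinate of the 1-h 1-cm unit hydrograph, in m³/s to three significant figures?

U_p ≈ 42.0 m³/s

Direct runoff: 0.0, 2.0, 6.0, 21.0, 30.0, 42.0, 28.0, 19.0, 12.0, 8.0, 6.0, 0.0 m³/s; ΣQ_DR = 174.0 m³/s, peak = 42.0 m³/s.
Runoff depth d = ΣQ_DR·Δt / A = 174.0 × 3600 / (62.6 km²) = 10.01 mm.
The 1-cm UH is the DRH scaled by (10 mm)/d, so U_p = 42.0 × 10/10.01 = 42.0 m³/s.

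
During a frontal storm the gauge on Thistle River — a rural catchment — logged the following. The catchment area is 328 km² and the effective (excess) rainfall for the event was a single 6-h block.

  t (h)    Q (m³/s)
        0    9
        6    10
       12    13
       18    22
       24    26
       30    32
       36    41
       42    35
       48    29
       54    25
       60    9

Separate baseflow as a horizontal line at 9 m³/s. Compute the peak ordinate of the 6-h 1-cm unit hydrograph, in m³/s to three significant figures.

U_p ≈ 32.0 m³/s

Direct runoff: 0.0, 1.0, 4.0, 13.0, 17.0, 23.0, 32.0, 26.0, 20.0, 16.0, 0.0 m³/s; ΣQ_DR = 152.0 m³/s, peak = 32.0 m³/s.
Runoff depth d = ΣQ_DR·Δt / A = 152.0 × 21600 / (328 km²) = 10.01 mm.
The 1-cm UH is the DRH scaled by (10 mm)/d, so U_p = 32.0 × 10/10.01 = 32.0 m³/s.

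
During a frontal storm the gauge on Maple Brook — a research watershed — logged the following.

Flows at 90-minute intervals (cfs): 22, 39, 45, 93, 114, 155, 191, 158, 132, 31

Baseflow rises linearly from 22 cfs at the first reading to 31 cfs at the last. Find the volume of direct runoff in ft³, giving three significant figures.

V ≈ 3.86 × 10^6 ft³

Direct-runoff ordinates (Q − Q_b): 0.00, 16.00, 21.00, 68.00, 88.00, 128.00, 163.00, 129.00, 102.00, 0.00 cfs.
ΣQ_DR = 715.0 cfs.
With Δt = 1.5 h = 5400 s, V = ΣQ_DR · Δt = 715.0 × 5400 = 3.86 × 10^6 ft³.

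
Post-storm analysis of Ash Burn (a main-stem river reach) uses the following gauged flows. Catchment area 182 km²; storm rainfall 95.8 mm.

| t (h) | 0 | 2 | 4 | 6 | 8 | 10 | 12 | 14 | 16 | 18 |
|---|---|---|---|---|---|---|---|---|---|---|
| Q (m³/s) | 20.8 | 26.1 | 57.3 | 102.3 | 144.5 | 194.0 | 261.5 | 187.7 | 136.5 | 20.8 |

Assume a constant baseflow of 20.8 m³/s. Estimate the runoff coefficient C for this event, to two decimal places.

C ≈ 0.39

ΣQ_DR = 943.5 m³/s; V = ΣQ_DR·Δt = 6.793 × 10^6 m³.
Runoff depth d = V / A = 37.33 mm.
C = d / P = 37.33 / 95.8 = 0.39.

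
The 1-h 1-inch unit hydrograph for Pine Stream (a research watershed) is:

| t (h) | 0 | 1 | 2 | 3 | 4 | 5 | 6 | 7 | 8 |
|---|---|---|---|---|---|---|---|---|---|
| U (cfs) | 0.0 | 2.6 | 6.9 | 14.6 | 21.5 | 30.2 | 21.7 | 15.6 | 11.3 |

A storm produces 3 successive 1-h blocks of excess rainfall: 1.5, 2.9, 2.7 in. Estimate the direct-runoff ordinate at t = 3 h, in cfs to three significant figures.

By discrete convolution, Q_j = Σ (P_i / 1 in) · U_{j−i}.
At t = 3 h (j=3): Q = (1.5/1)·14.6 + (2.9/1)·6.9 + (2.7/1)·2.6 = 48.9 cfs.

Q ≈ 48.9 cfs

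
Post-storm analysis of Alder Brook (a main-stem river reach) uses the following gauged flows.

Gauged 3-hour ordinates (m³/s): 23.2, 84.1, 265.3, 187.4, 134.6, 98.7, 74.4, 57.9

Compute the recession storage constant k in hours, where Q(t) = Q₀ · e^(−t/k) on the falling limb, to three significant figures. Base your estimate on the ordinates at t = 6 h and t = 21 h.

k ≈ 9.85 h

On the falling limb, Q drops from 265.3 to 57.9 m³/s between t = 6 h and t = 21 h (Δt = 15 h).
k = −Δt / ln(Q₂/Q₁) = −15 / ln(57.9/265.3) = 9.85 h.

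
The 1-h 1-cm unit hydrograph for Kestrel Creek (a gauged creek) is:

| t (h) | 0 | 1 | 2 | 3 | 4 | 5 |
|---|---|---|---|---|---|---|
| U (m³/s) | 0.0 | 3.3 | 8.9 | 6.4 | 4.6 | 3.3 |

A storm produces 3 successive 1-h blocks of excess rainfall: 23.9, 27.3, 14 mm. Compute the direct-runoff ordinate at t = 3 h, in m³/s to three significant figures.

Q ≈ 44.2 m³/s

By discrete convolution, Q_j = Σ (P_i / 10 mm) · U_{j−i}.
At t = 3 h (j=3): Q = (23.9/10)·6.4 + (27.3/10)·8.9 + (14/10)·3.3 = 44.2 m³/s.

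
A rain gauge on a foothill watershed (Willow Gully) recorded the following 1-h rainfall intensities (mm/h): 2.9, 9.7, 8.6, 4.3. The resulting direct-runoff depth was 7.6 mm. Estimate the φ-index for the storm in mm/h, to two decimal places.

Only the 2 blocks with intensity above φ contribute runoff: 9.7, 8.6 mm/h.
Σ(I−φ)·Δt = d  ⇒  (9.7+8.6 − 2φ)·1 = 7.6
φ = (18.30 − 7.6/1) / 2 = 5.35 mm/h.

φ ≈ 5.35 mm/h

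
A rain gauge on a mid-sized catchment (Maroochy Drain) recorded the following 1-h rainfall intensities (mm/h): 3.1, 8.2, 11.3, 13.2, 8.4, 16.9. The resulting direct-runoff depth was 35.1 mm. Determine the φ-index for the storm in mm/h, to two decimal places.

Only the 5 blocks with intensity above φ contribute runoff: 8.2, 11.3, 13.2, 8.4, 16.9 mm/h.
Σ(I−φ)·Δt = d  ⇒  (8.2+11.3+13.2+8.4+16.9 − 5φ)·1 = 35.1
φ = (58.00 − 35.1/1) / 5 = 4.58 mm/h.

φ ≈ 4.58 mm/h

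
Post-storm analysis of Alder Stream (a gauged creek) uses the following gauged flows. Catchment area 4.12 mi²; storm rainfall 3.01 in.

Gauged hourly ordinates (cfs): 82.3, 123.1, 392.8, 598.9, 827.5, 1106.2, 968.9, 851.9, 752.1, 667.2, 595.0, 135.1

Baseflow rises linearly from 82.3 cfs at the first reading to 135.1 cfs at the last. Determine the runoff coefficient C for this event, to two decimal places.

C ≈ 0.72

ΣQ_DR = 5797 cfs; V = ΣQ_DR·Δt = 2.087 × 10^7 ft³.
Runoff depth d = V / A = 2.180 in.
C = d / P = 2.180 / 3.01 = 0.72.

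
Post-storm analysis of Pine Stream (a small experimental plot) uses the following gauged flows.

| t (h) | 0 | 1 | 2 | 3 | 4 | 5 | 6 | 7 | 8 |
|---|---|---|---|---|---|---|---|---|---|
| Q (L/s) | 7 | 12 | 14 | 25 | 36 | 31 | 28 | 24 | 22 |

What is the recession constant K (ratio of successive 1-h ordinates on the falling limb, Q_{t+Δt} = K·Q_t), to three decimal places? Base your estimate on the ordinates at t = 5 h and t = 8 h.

K ≈ 0.892

Using the recession-limb readings at t = 5 h and t = 8 h: Q falls from 31 to 22 L/s over 3 intervals.
K = (Q₂/Q₁)^(1/3) = (22/31)^(1/3) = 0.892.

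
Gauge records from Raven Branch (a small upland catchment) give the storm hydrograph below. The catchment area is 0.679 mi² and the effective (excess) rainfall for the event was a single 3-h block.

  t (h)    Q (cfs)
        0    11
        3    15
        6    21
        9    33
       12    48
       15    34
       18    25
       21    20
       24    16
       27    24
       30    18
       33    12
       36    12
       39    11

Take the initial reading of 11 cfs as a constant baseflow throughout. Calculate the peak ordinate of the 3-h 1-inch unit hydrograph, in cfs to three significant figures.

U_p ≈ 37.0 cfs

Direct runoff: 0.0, 4.0, 10.0, 22.0, 37.0, 23.0, 14.0, 9.0, 5.0, 13.0, 7.0, 1.0, 1.0, 0.0 cfs; ΣQ_DR = 146.0 cfs, peak = 37.0 cfs.
Runoff depth d = ΣQ_DR·Δt / A = 146.0 × 10800 / (0.679 mi²) = 0.9996 in.
The 1-inch UH is the DRH scaled by (1 in)/d, so U_p = 37.0 × 1/0.9996 = 37.0 cfs.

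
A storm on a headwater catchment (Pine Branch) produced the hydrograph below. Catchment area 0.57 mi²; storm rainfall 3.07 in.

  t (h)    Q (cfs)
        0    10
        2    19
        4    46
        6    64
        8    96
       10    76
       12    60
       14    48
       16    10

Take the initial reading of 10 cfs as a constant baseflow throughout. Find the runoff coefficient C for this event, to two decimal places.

ΣQ_DR = 339.0 cfs; V = ΣQ_DR·Δt = 2.441 × 10^6 ft³.
Runoff depth d = V / A = 1.843 in.
C = d / P = 1.843 / 3.07 = 0.60.

C ≈ 0.60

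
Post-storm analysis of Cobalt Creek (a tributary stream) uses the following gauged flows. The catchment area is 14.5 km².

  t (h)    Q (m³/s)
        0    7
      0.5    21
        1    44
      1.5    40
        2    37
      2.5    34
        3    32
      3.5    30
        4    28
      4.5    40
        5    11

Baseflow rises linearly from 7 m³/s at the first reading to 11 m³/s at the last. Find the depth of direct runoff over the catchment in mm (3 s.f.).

Direct runoff: 0.00, 13.60, 36.20, 31.80, 28.40, 25.00, 22.60, 20.20, 17.80, 29.40, 0.00 m³/s; ΣQ_DR = 225.0 m³/s.
V = ΣQ_DR · Δt = 225.0 × 1800 s = 4.050 × 10^5 m³.
Over A = 14.5 km², depth = V / A = 27.9 mm.

d ≈ 27.9 mm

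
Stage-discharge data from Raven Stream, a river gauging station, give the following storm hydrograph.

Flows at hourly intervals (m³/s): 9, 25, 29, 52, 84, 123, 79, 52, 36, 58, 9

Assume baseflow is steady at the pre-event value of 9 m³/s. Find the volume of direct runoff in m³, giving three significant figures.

V ≈ 1.65 × 10^6 m³

Direct-runoff ordinates (Q − Q_b): 0.0, 16.0, 20.0, 43.0, 75.0, 114.0, 70.0, 43.0, 27.0, 49.0, 0.0 m³/s.
ΣQ_DR = 457.0 m³/s.
With Δt = 1 h = 3600 s, V = ΣQ_DR · Δt = 457.0 × 3600 = 1.65 × 10^6 m³.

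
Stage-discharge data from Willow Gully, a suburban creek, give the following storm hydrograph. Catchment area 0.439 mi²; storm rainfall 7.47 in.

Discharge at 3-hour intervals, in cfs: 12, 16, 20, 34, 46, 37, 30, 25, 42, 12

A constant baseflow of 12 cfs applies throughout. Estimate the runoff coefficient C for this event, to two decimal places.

C ≈ 0.22

ΣQ_DR = 154.0 cfs; V = ΣQ_DR·Δt = 1.663 × 10^6 ft³.
Runoff depth d = V / A = 1.631 in.
C = d / P = 1.631 / 7.47 = 0.22.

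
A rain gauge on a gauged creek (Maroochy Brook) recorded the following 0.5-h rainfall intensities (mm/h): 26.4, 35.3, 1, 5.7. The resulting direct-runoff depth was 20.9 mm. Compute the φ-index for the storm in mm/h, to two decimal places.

φ ≈ 9.95 mm/h

Only the 2 blocks with intensity above φ contribute runoff: 26.4, 35.3 mm/h.
Σ(I−φ)·Δt = d  ⇒  (26.4+35.3 − 2φ)·0.5 = 20.9
φ = (61.70 − 20.9/0.5) / 2 = 9.95 mm/h.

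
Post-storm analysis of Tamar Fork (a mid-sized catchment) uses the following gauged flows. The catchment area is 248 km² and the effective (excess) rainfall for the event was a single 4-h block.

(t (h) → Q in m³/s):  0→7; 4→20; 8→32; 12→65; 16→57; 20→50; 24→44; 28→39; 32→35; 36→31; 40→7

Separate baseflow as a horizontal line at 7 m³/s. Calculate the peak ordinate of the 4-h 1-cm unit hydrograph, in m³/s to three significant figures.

Direct runoff: 0.0, 13.0, 25.0, 58.0, 50.0, 43.0, 37.0, 32.0, 28.0, 24.0, 0.0 m³/s; ΣQ_DR = 310.0 m³/s, peak = 58.0 m³/s.
Runoff depth d = ΣQ_DR·Δt / A = 310.0 × 14400 / (248 km²) = 18.00 mm.
The 1-cm UH is the DRH scaled by (10 mm)/d, so U_p = 58.0 × 10/18.00 = 32.2 m³/s.

U_p ≈ 32.2 m³/s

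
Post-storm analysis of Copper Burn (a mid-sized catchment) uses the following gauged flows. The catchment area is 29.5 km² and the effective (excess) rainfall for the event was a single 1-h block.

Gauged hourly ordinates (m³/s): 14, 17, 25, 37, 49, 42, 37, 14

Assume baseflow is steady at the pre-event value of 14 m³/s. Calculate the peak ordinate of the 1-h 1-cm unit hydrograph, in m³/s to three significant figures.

U_p ≈ 23.3 m³/s

Direct runoff: 0.0, 3.0, 11.0, 23.0, 35.0, 28.0, 23.0, 0.0 m³/s; ΣQ_DR = 123.0 m³/s, peak = 35.0 m³/s.
Runoff depth d = ΣQ_DR·Δt / A = 123.0 × 3600 / (29.5 km²) = 15.01 mm.
The 1-cm UH is the DRH scaled by (10 mm)/d, so U_p = 35.0 × 10/15.01 = 23.3 m³/s.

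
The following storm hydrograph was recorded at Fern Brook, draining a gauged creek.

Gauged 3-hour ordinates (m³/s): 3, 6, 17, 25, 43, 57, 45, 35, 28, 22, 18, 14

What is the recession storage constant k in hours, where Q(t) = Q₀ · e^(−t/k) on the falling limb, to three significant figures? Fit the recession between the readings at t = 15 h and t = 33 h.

k ≈ 12.8 h

On the falling limb, Q drops from 57 to 14 m³/s between t = 15 h and t = 33 h (Δt = 18 h).
k = −Δt / ln(Q₂/Q₁) = −18 / ln(14/57) = 12.8 h.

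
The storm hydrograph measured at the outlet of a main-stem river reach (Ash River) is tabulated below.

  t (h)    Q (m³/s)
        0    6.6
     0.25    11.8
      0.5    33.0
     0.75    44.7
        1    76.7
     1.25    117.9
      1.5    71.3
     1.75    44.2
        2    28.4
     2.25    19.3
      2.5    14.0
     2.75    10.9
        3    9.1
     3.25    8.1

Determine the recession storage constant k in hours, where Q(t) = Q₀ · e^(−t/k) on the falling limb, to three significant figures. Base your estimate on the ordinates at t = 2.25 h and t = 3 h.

k ≈ 0.998 h

On the falling limb, Q drops from 19.3 to 9.1 m³/s between t = 2.25 h and t = 3 h (Δt = 0.75 h).
k = −Δt / ln(Q₂/Q₁) = −0.75 / ln(9.1/19.3) = 0.998 h.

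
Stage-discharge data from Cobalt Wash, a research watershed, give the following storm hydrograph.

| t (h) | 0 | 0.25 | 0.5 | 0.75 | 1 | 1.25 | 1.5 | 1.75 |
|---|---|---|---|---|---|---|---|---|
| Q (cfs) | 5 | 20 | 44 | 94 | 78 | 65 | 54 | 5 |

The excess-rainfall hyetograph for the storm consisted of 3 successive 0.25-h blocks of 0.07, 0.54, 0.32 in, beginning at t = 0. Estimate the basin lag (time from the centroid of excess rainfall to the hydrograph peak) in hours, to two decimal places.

Centroid of excess rainfall: t_c = Σ P_i·t̄_i / ΣP_i = 0.4422 h (block centres at 0.125, 0.375, 0.625 h).
Hydrograph peak occurs at t = 0.75 h, so basin lag t_L = 0.75 − 0.4422 = 0.31 h.

t_L ≈ 0.31 h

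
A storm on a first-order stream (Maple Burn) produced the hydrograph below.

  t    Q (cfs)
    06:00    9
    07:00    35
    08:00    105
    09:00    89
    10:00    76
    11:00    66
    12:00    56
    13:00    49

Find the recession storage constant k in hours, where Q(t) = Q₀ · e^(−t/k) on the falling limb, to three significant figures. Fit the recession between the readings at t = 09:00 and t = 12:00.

k ≈ 6.48 h

On the falling limb, Q drops from 89 to 56 cfs between t = 09:00 and t = 12:00 (Δt = 3 h).
k = −Δt / ln(Q₂/Q₁) = −3 / ln(56/89) = 6.48 h.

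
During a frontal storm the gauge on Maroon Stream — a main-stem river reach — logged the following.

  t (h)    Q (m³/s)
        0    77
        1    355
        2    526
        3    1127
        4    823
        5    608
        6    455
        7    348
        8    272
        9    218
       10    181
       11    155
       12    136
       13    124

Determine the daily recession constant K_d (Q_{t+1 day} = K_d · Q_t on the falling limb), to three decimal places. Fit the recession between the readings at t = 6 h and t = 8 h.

K_d ≈ 0.002

Between t = 6 h and t = 8 h the flow falls from 455 to 272 m³/s over 2×1 h = 2 h.
Per-interval ratio K = (272/455)^(1/2) = 0.7732; K_d = K^(24/1) = 0.002.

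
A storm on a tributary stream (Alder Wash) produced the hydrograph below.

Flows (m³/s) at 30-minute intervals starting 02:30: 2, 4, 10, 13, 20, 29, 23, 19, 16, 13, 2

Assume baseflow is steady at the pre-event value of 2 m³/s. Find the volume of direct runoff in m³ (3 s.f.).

Direct-runoff ordinates (Q − Q_b): 0.0, 2.0, 8.0, 11.0, 18.0, 27.0, 21.0, 17.0, 14.0, 11.0, 0.0 m³/s.
ΣQ_DR = 129.0 m³/s.
With Δt = 0.5 h = 1800 s, V = ΣQ_DR · Δt = 129.0 × 1800 = 2.32 × 10^5 m³.

V ≈ 2.32 × 10^5 m³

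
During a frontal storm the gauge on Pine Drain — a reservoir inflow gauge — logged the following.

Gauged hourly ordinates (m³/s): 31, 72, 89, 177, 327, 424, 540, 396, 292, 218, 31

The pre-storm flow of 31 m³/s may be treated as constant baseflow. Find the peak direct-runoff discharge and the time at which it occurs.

Subtracting baseflow gives direct-runoff ordinates: 0.0, 41.0, 58.0, 146.0, 296.0, 393.0, 509.0, 365.0, 261.0, 187.0, 0.0 m³/s.
The maximum is 509.0 m³/s, occurring at the reading for t = 6 h.

Q_p = 509.0 m³/s at t = 6 h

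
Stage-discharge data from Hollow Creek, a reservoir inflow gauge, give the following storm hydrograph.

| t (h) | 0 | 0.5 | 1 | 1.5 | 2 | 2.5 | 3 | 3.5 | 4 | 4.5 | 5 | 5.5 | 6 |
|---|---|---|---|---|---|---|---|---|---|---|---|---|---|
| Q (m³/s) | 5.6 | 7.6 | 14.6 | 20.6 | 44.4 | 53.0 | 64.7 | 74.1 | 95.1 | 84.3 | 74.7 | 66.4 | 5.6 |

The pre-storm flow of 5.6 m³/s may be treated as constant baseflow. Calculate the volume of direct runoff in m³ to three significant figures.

V ≈ 9.68 × 10^5 m³

Direct-runoff ordinates (Q − Q_b): 0.0, 2.0, 9.0, 15.0, 38.8, 47.4, 59.1, 68.5, 89.5, 78.7, 69.1, 60.8, 0.0 m³/s.
ΣQ_DR = 537.9 m³/s.
With Δt = 0.5 h = 1800 s, V = ΣQ_DR · Δt = 537.9 × 1800 = 9.68 × 10^5 m³.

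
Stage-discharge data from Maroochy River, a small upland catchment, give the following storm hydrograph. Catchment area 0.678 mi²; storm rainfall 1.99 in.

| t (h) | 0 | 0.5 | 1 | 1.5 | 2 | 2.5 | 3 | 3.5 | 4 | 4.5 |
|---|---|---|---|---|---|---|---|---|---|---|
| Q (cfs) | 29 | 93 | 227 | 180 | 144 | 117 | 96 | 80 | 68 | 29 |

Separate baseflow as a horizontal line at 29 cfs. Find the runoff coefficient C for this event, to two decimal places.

C ≈ 0.44

ΣQ_DR = 773.0 cfs; V = ΣQ_DR·Δt = 1.391 × 10^6 ft³.
Runoff depth d = V / A = 0.8834 in.
C = d / P = 0.8834 / 1.99 = 0.44.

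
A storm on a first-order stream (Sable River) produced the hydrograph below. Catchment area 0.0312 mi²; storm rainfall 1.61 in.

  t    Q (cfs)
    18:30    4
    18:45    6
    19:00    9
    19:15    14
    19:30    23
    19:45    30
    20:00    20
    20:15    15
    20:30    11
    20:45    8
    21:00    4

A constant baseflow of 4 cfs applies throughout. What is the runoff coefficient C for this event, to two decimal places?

ΣQ_DR = 100.0 cfs; V = ΣQ_DR·Δt = 90000 ft³.
Runoff depth d = V / A = 1.242 in.
C = d / P = 1.242 / 1.61 = 0.77.

C ≈ 0.77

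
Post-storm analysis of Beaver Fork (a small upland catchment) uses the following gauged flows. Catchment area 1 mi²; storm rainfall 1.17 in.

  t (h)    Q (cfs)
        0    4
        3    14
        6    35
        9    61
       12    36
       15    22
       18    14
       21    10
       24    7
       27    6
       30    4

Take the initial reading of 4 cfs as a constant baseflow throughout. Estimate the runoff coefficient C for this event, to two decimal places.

C ≈ 0.67

ΣQ_DR = 169.0 cfs; V = ΣQ_DR·Δt = 1.825 × 10^6 ft³.
Runoff depth d = V / A = 0.7856 in.
C = d / P = 0.7856 / 1.17 = 0.67.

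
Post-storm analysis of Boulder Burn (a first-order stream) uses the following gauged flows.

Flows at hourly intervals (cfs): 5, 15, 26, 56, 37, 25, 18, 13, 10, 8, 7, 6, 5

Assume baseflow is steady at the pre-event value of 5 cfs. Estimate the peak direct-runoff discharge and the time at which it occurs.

Subtracting baseflow gives direct-runoff ordinates: 0.0, 10.0, 21.0, 51.0, 32.0, 20.0, 13.0, 8.0, 5.0, 3.0, 2.0, 1.0, 0.0 cfs.
The maximum is 51.0 cfs, occurring at the reading for t = 3 h.

Q_p = 51.0 cfs at t = 3 h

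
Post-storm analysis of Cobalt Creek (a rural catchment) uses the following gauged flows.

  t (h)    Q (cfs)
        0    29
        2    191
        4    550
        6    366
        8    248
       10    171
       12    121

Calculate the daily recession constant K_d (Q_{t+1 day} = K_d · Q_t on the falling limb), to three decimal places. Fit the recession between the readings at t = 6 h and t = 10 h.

Between t = 6 h and t = 10 h the flow falls from 366 to 171 cfs over 2×2 h = 4 h.
Per-interval ratio K = (171/366)^(1/2) = 0.6835; K_d = K^(24/2) = 0.010.

K_d ≈ 0.010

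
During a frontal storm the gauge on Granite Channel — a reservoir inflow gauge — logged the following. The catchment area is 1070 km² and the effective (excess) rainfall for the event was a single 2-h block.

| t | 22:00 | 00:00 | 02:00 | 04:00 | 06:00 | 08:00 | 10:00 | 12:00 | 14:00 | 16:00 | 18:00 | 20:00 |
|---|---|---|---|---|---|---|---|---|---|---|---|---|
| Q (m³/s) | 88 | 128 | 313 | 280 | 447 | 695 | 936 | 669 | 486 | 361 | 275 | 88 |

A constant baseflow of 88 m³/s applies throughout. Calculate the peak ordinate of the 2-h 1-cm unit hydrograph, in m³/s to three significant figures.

U_p ≈ 340 m³/s

Direct runoff: 0.0, 40.0, 225.0, 192.0, 359.0, 607.0, 848.0, 581.0, 398.0, 273.0, 187.0, 0.0 m³/s; ΣQ_DR = 3710 m³/s, peak = 848.0 m³/s.
Runoff depth d = ΣQ_DR·Δt / A = 3710 × 7200 / (1070 km²) = 24.96 mm.
The 1-cm UH is the DRH scaled by (10 mm)/d, so U_p = 848.0 × 10/24.96 = 340 m³/s.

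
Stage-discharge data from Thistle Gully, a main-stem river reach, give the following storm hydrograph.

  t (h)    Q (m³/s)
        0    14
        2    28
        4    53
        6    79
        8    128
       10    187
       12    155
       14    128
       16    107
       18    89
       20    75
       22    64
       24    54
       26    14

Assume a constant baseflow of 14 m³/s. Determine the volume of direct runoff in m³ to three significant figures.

Direct-runoff ordinates (Q − Q_b): 0.0, 14.0, 39.0, 65.0, 114.0, 173.0, 141.0, 114.0, 93.0, 75.0, 61.0, 50.0, 40.0, 0.0 m³/s.
ΣQ_DR = 979.0 m³/s.
With Δt = 2 h = 7200 s, V = ΣQ_DR · Δt = 979.0 × 7200 = 7.05 × 10^6 m³.

V ≈ 7.05 × 10^6 m³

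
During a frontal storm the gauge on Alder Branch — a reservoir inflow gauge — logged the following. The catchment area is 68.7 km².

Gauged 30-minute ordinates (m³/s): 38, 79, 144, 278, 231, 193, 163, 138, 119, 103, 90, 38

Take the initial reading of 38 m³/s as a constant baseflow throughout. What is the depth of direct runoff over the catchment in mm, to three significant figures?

d ≈ 30.3 mm

Direct runoff: 0.0, 41.0, 106.0, 240.0, 193.0, 155.0, 125.0, 100.0, 81.0, 65.0, 52.0, 0.0 m³/s; ΣQ_DR = 1158 m³/s.
V = ΣQ_DR · Δt = 1158 × 1800 s = 2.084 × 10^6 m³.
Over A = 68.7 km², depth = V / A = 30.3 mm.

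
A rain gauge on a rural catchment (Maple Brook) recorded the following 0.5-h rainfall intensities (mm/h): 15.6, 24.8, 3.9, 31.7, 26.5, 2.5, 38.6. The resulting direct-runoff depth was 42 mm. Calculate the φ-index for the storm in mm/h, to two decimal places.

φ ≈ 10.64 mm/h

Only the 5 blocks with intensity above φ contribute runoff: 15.6, 24.8, 31.7, 26.5, 38.6 mm/h.
Σ(I−φ)·Δt = d  ⇒  (15.6+24.8+31.7+26.5+38.6 − 5φ)·0.5 = 42
φ = (137.2 − 42/0.5) / 5 = 10.64 mm/h.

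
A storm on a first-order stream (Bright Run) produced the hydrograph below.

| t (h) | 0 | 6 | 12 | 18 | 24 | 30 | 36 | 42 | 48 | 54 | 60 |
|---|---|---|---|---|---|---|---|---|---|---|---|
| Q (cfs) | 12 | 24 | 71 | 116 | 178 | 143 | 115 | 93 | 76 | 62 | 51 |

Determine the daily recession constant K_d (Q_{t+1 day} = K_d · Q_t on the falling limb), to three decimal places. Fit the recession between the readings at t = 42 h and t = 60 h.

K_d ≈ 0.449

Between t = 42 h and t = 60 h the flow falls from 93 to 51 cfs over 3×6 h = 18 h.
Per-interval ratio K = (51/93)^(1/3) = 0.8185; K_d = K^(24/6) = 0.449.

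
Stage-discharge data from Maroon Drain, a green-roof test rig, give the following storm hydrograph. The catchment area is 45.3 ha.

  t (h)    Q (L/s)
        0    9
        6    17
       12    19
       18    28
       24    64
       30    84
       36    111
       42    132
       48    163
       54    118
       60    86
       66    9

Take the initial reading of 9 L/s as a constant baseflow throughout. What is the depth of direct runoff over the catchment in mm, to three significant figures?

d ≈ 34.9 mm

Direct runoff: 0.0, 8.0, 10.0, 19.0, 55.0, 75.0, 102.0, 123.0, 154.0, 109.0, 77.0, 0.0 L/s; ΣQ_DR = 732.0 L/s.
V = ΣQ_DR · Δt = 732.0 × 21600 s = 1.581 × 10^7 L.
Over A = 45.3 ha, depth = V / A = 34.9 mm.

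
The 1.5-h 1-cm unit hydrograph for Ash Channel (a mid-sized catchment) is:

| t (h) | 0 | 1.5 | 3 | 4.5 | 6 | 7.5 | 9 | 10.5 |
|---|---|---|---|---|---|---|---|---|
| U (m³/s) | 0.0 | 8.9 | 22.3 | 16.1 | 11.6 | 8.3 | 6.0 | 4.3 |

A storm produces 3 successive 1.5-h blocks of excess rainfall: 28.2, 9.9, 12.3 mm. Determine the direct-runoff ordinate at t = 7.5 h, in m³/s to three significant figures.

Q ≈ 54.7 m³/s

By discrete convolution, Q_j = Σ (P_i / 10 mm) · U_{j−i}.
At t = 7.5 h (j=5): Q = (28.2/10)·8.3 + (9.9/10)·11.6 + (12.3/10)·16.1 = 54.7 m³/s.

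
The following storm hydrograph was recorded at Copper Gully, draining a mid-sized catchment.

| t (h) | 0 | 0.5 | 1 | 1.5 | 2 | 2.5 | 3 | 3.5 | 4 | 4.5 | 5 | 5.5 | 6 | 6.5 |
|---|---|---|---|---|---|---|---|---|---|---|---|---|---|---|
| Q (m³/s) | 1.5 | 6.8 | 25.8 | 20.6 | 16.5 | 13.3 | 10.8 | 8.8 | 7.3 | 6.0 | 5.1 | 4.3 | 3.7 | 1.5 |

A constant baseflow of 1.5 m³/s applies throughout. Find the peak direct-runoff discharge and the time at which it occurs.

Q_p = 24.3 m³/s at t = 1 h

Subtracting baseflow gives direct-runoff ordinates: 0.0, 5.3, 24.3, 19.1, 15.0, 11.8, 9.3, 7.3, 5.8, 4.5, 3.6, 2.8, 2.2, 0.0 m³/s.
The maximum is 24.3 m³/s, occurring at the reading for t = 1 h.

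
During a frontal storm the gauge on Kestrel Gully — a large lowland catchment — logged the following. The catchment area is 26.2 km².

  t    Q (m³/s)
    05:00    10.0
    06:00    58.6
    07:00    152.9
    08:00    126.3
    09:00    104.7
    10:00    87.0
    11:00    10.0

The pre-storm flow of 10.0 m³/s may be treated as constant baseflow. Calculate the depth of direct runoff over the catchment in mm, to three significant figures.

d ≈ 65.9 mm

Direct runoff: 0.0, 48.6, 142.9, 116.3, 94.7, 77.0, 0.0 m³/s; ΣQ_DR = 479.5 m³/s.
V = ΣQ_DR · Δt = 479.5 × 3600 s = 1.726 × 10^6 m³.
Over A = 26.2 km², depth = V / A = 65.9 mm.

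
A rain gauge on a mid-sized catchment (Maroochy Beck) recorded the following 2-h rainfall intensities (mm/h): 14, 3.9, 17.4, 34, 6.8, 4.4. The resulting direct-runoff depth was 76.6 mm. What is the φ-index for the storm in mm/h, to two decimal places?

φ ≈ 9.03 mm/h

Only the 3 blocks with intensity above φ contribute runoff: 14, 17.4, 34 mm/h.
Σ(I−φ)·Δt = d  ⇒  (14+17.4+34 − 3φ)·2 = 76.6
φ = (65.40 − 76.6/2) / 3 = 9.03 mm/h.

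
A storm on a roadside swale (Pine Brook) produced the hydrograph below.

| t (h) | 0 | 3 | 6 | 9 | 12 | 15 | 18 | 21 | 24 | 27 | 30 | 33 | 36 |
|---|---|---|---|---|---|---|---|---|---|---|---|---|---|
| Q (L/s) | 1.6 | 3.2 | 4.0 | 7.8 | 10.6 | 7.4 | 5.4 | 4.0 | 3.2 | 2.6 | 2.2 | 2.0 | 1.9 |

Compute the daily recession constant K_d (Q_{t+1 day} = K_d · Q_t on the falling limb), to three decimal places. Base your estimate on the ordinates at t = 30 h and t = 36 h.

K_d ≈ 0.556

Between t = 30 h and t = 36 h the flow falls from 2.2 to 1.9 L/s over 2×3 h = 6 h.
Per-interval ratio K = (1.9/2.2)^(1/2) = 0.9293; K_d = K^(24/3) = 0.556.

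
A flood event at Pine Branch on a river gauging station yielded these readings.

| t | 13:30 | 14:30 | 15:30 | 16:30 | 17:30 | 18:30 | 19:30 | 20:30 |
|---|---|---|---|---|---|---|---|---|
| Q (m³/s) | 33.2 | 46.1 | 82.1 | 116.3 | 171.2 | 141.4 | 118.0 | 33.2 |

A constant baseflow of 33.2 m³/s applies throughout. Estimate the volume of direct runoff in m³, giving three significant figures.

V ≈ 1.71 × 10^6 m³

Direct-runoff ordinates (Q − Q_b): 0.0, 12.9, 48.9, 83.1, 138.0, 108.2, 84.8, 0.0 m³/s.
ΣQ_DR = 475.9 m³/s.
With Δt = 1 h = 3600 s, V = ΣQ_DR · Δt = 475.9 × 3600 = 1.71 × 10^6 m³.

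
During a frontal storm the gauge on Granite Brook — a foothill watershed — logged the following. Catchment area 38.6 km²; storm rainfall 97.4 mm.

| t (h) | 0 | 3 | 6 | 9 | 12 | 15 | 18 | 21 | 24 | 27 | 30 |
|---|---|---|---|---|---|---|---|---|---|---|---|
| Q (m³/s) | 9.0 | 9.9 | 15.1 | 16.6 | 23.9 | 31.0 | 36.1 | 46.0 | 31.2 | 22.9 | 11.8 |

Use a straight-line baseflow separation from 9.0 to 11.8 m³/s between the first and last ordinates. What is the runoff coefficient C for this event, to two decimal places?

ΣQ_DR = 139.1 m³/s; V = ΣQ_DR·Δt = 1.502 × 10^6 m³.
Runoff depth d = V / A = 38.92 mm.
C = d / P = 38.92 / 97.4 = 0.40.

C ≈ 0.40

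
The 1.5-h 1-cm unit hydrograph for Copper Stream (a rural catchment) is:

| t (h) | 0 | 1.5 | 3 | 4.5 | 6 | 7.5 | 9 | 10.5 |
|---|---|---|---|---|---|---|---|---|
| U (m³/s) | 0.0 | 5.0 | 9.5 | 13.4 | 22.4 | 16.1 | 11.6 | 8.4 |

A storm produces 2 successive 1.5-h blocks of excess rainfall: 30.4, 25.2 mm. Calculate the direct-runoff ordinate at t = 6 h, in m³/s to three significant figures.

By discrete convolution, Q_j = Σ (P_i / 10 mm) · U_{j−i}.
At t = 6 h (j=4): Q = (30.4/10)·22.4 + (25.2/10)·13.4 = 102 m³/s.

Q ≈ 102 m³/s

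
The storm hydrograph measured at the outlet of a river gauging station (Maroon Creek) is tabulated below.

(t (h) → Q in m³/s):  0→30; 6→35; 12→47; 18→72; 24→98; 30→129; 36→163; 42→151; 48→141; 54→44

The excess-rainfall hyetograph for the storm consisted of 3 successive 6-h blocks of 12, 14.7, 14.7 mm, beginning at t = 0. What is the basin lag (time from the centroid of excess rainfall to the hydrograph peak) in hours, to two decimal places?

t_L ≈ 26.61 h

Centroid of excess rainfall: t_c = Σ P_i·t̄_i / ΣP_i = 9.3913 h (block centres at 3, 9, 15 h).
Hydrograph peak occurs at t = 36 h, so basin lag t_L = 36 − 9.3913 = 26.61 h.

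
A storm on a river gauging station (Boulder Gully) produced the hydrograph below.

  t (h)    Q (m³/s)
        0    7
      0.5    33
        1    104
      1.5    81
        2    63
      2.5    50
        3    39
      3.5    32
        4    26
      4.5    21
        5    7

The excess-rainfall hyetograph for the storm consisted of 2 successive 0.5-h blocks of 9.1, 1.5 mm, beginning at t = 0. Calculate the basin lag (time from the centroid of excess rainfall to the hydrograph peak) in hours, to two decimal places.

Centroid of excess rainfall: t_c = Σ P_i·t̄_i / ΣP_i = 0.3208 h (block centres at 0.25, 0.75 h).
Hydrograph peak occurs at t = 1 h, so basin lag t_L = 1 − 0.3208 = 0.68 h.

t_L ≈ 0.68 h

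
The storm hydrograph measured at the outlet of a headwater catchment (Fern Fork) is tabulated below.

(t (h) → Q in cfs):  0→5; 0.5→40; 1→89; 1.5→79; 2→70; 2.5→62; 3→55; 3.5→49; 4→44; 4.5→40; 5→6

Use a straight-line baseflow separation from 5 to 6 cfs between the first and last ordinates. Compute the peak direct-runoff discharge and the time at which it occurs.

Subtracting baseflow gives direct-runoff ordinates: 0.00, 34.90, 83.80, 73.70, 64.60, 56.50, 49.40, 43.30, 38.20, 34.10, 0.00 cfs.
The maximum is 83.80 cfs, occurring at the reading for t = 1 h.

Q_p = 83.80 cfs at t = 1 h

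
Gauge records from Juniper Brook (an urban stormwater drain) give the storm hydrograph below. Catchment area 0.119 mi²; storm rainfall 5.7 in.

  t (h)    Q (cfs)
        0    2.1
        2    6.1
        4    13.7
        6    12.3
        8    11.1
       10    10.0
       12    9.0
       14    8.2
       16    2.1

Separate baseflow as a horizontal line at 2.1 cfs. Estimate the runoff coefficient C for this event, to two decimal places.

ΣQ_DR = 55.70 cfs; V = ΣQ_DR·Δt = 4.010 × 10^5 ft³.
Runoff depth d = V / A = 1.451 in.
C = d / P = 1.451 / 5.7 = 0.25.

C ≈ 0.25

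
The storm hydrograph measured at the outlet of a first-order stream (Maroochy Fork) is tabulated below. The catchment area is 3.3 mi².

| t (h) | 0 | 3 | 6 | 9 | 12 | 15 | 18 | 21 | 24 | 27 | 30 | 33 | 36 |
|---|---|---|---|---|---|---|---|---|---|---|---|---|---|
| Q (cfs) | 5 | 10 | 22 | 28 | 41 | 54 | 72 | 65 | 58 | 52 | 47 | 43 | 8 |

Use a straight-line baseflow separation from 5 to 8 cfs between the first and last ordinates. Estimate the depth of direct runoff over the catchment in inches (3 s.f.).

d ≈ 0.592 in

Direct runoff: 0.00, 4.75, 16.50, 22.25, 35.00, 47.75, 65.50, 58.25, 51.00, 44.75, 39.50, 35.25, 0.00 cfs; ΣQ_DR = 420.5 cfs.
V = ΣQ_DR · Δt = 420.5 × 10800 s = 4.541 × 10^6 ft³.
Over A = 3.3 mi², depth = V / A = 0.592 in.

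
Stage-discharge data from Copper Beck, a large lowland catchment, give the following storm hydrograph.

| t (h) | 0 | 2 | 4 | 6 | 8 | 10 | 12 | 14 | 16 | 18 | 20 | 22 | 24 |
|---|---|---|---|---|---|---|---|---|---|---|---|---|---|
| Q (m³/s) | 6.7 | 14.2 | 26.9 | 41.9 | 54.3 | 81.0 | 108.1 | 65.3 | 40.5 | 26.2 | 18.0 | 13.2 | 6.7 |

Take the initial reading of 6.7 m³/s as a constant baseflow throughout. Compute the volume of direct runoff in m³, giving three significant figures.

V ≈ 2.99 × 10^6 m³

Direct-runoff ordinates (Q − Q_b): 0.0, 7.5, 20.2, 35.2, 47.6, 74.3, 101.4, 58.6, 33.8, 19.5, 11.3, 6.5, 0.0 m³/s.
ΣQ_DR = 415.9 m³/s.
With Δt = 2 h = 7200 s, V = ΣQ_DR · Δt = 415.9 × 7200 = 2.99 × 10^6 m³.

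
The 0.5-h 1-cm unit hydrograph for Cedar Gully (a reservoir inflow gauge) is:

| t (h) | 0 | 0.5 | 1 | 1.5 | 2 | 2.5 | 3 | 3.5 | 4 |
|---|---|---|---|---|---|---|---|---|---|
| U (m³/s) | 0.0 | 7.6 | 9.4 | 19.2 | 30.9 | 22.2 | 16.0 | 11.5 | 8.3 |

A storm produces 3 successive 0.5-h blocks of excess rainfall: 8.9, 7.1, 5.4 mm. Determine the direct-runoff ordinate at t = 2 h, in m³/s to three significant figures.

By discrete convolution, Q_j = Σ (P_i / 10 mm) · U_{j−i}.
At t = 2 h (j=4): Q = (8.9/10)·30.9 + (7.1/10)·19.2 + (5.4/10)·9.4 = 46.2 m³/s.

Q ≈ 46.2 m³/s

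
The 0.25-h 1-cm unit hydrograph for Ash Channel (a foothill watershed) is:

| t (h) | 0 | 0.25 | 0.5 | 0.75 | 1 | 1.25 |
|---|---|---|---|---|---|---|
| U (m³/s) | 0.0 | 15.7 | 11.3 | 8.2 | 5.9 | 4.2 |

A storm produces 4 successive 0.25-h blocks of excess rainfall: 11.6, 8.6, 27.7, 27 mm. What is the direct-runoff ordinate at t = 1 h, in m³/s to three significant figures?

Q ≈ 87.6 m³/s

By discrete convolution, Q_j = Σ (P_i / 10 mm) · U_{j−i}.
At t = 1 h (j=4): Q = (11.6/10)·5.9 + (8.6/10)·8.2 + (27.7/10)·11.3 + (27/10)·15.7 = 87.6 m³/s.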